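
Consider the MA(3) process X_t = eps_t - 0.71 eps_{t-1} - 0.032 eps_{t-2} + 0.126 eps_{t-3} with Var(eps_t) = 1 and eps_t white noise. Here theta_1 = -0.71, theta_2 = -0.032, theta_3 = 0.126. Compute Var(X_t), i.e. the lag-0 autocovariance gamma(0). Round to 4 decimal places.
\gamma(0) = 1.5210

For an MA(q) process X_t = eps_t + sum_i theta_i eps_{t-i} with
Var(eps_t) = sigma^2, the variance is
  gamma(0) = sigma^2 * (1 + sum_i theta_i^2).
  sum_i theta_i^2 = (-0.71)^2 + (-0.032)^2 + (0.126)^2 = 0.5041 + 0.001024 + 0.015876 = 0.521.
  gamma(0) = 1 * (1 + 0.521) = 1 * 1.521 = 1.521, which rounds to 1.5210.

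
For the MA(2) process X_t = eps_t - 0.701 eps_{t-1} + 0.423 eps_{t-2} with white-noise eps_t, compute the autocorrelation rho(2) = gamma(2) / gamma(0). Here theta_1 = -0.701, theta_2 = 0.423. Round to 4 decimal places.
\rho(2) = 0.2532

For an MA(q) process with theta_0 = 1, the autocovariance is
  gamma(k) = sigma^2 * sum_{i=0..q-k} theta_i * theta_{i+k},
and rho(k) = gamma(k) / gamma(0). Sigma^2 cancels.
  numerator   = (1)*(0.423) = 0.423.
  denominator = (1)^2 + (-0.701)^2 + (0.423)^2 = 1.67033.
  rho(2) = 0.423 / 1.67033 = 0.2532.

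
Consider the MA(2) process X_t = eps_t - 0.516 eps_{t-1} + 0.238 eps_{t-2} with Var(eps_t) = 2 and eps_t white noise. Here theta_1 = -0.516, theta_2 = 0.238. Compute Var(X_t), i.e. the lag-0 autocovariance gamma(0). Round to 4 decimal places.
\gamma(0) = 2.6458

For an MA(q) process X_t = eps_t + sum_i theta_i eps_{t-i} with
Var(eps_t) = sigma^2, the variance is
  gamma(0) = sigma^2 * (1 + sum_i theta_i^2).
  sum_i theta_i^2 = (-0.516)^2 + (0.238)^2 = 0.266256 + 0.056644 = 0.3229.
  gamma(0) = 2 * (1 + 0.3229) = 2 * 1.3229 = 2.6458.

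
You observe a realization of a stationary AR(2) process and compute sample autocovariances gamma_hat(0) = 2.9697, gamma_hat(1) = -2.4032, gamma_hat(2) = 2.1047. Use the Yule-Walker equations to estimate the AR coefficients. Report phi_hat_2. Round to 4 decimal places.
\hat\phi_{2} = 0.1560

The Yule-Walker equations for an AR(p) process read, in matrix form,
  Gamma_p phi = r_p,   with   (Gamma_p)_{ij} = gamma(|i - j|),
                       (r_p)_i = gamma(i),   i,j = 1..p.
Substitute the sample gammas (Toeplitz matrix and right-hand side of size 2):
  Gamma_p = [[2.9697, -2.4032], [-2.4032, 2.9697]]
  r_p     = [-2.4032, 2.1047]
Written out:
  2.9697 phi_1 - 2.4032 phi_2 = -2.4032
  -2.4032 phi_1 + 2.9697 phi_2 = 2.1047
Solve by Cramer's rule:
  det = gamma(0)^2 - gamma(1)^2 = (2.9697)^2 - (-2.4032)^2 = 8.81911809 - 5.77537024 = 3.04374785
  phi_hat_1 = [gamma(1) gamma(0) - gamma(1) gamma(2)] / det = [(-2.4032)(2.9697) - (-2.4032)(2.1047)] / 3.04374785 = -2.078768 / 3.04374785 = -0.683
  phi_hat_2 = [gamma(0) gamma(2) - gamma(1)^2] / det = [(2.9697)(2.1047) - (-2.4032)^2] / 3.04374785 = 0.47495735 / 3.04374785 = 0.156
So phi_hat = [-0.6830, 0.1560].
Therefore phi_hat_2 = 0.1560.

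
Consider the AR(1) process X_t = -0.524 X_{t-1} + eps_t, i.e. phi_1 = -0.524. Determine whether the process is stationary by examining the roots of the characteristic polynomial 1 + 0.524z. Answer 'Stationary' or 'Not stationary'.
\text{Stationary}

The AR(p) characteristic polynomial is P(z) = 1 + 0.524z.
Stationarity requires all roots to lie outside the unit circle, i.e. |z| > 1 for every root.
This is linear in z: 1 + (0.524) z = 0  =>  z = -1/(0.524) = -1.908397,  |z| = 1.908397.
Moduli of all roots: 1.9084.
All moduli strictly greater than 1? Yes.
Verdict: Stationary.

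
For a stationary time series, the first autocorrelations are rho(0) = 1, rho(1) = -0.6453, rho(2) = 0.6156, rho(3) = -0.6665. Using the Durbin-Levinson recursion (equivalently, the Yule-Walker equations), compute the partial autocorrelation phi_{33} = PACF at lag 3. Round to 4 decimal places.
\phi_{33} = -0.3580

The PACF at lag k is phi_{kk}, the last component of the solution
to the Yule-Walker system G_k phi = r_k where
  (G_k)_{ij} = rho(|i - j|), (r_k)_i = rho(i), i,j = 1..k.
Equivalently, Durbin-Levinson gives phi_{kk} iteratively:
  phi_{11} = rho(1)
  phi_{kk} = [rho(k) - sum_{j=1..k-1} phi_{k-1,j} rho(k-j)]
            / [1 - sum_{j=1..k-1} phi_{k-1,j} rho(j)],
  phi_{k,j} = phi_{k-1,j} - phi_{kk} phi_{k-1,k-j},  j = 1..k-1.
Step k = 1:
  phi_11 = rho(1) = -0.6453.
Step k = 2:
  phi_22 = [rho(2) - phi_11 rho(1)] / [1 - phi_11 rho(1)] = [0.6156 - (-0.6453)(-0.6453)] / [1 - (-0.6453)(-0.6453)]
         = 0.19918791 / 0.58358791 = 0.341316.
  Update: phi_21 = phi_11 - phi_22 phi_11 = -0.6453 - (0.341316)(-0.6453) = -0.425049.
Step k = 3:
  phi_33 = [rho(3) - phi_21 rho(2) - phi_22 rho(1)] / [1 - phi_21 rho(1) - phi_22 rho(2)]
    numerator   = -0.6665 - (-0.425049)(0.6156) - (0.341316)(-0.6453) = -0.18458874
    denominator = 1 - (-0.425049)(-0.6453) - (0.341316)(0.6156) = 0.51560188
  phi_33 = -0.18458874 / 0.51560188 = -0.358.
Therefore phi_{33} = -0.3580.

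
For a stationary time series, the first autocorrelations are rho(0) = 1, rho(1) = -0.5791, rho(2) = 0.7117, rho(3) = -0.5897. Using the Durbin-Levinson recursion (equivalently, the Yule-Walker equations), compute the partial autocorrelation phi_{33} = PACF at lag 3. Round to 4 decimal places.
\phi_{33} = -0.1839

The PACF at lag k is phi_{kk}, the last component of the solution
to the Yule-Walker system G_k phi = r_k where
  (G_k)_{ij} = rho(|i - j|), (r_k)_i = rho(i), i,j = 1..k.
Equivalently, Durbin-Levinson gives phi_{kk} iteratively:
  phi_{11} = rho(1)
  phi_{kk} = [rho(k) - sum_{j=1..k-1} phi_{k-1,j} rho(k-j)]
            / [1 - sum_{j=1..k-1} phi_{k-1,j} rho(j)],
  phi_{k,j} = phi_{k-1,j} - phi_{kk} phi_{k-1,k-j},  j = 1..k-1.
Step k = 1:
  phi_11 = rho(1) = -0.5791.
Step k = 2:
  phi_22 = [rho(2) - phi_11 rho(1)] / [1 - phi_11 rho(1)] = [0.7117 - (-0.5791)(-0.5791)] / [1 - (-0.5791)(-0.5791)]
         = 0.37634319 / 0.66464319 = 0.566233.
  Update: phi_21 = phi_11 - phi_22 phi_11 = -0.5791 - (0.566233)(-0.5791) = -0.251194.
Step k = 3:
  phi_33 = [rho(3) - phi_21 rho(2) - phi_22 rho(1)] / [1 - phi_21 rho(1) - phi_22 rho(2)]
    numerator   = -0.5897 - (-0.251194)(0.7117) - (0.566233)(-0.5791) = -0.08301929
    denominator = 1 - (-0.251194)(-0.5791) - (0.566233)(0.7117) = 0.4515451
  phi_33 = -0.08301929 / 0.4515451 = -0.1839.
Therefore phi_{33} = -0.1839.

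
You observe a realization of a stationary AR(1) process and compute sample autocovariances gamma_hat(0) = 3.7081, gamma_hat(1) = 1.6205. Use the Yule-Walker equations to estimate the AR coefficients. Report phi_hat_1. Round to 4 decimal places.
\hat\phi_{1} = 0.4370

The Yule-Walker equations for an AR(p) process read, in matrix form,
  Gamma_p phi = r_p,   with   (Gamma_p)_{ij} = gamma(|i - j|),
                       (r_p)_i = gamma(i),   i,j = 1..p.
Substitute the sample gammas (Toeplitz matrix and right-hand side of size 1):
  Gamma_p = [[3.7081]]
  r_p     = [1.6205]
With p = 1 this is the single equation gamma(0) phi_1 = gamma(1):
  phi_hat_1 = gamma(1) / gamma(0) = 1.6205 / 3.7081 = 0.4370.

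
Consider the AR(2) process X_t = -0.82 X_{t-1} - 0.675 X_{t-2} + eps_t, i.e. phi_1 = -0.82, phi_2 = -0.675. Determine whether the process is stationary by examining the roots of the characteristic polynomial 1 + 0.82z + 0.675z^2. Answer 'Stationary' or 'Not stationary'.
\text{Stationary}

The AR(p) characteristic polynomial is P(z) = 1 + 0.82z + 0.675z^2.
Stationarity requires all roots to lie outside the unit circle, i.e. |z| > 1 for every root.
Set 1 + (0.82) z + (0.675) z^2 = 0, i.e. a z^2 + b z + c = 0 with a = 0.675, b = 0.82, c = 1.
Discriminant D = b^2 - 4ac = (0.82)^2 - 4*(0.675)*1 = 0.6724 - (2.7) = -2.0276.
D < 0, so the roots are the complex-conjugate pair z = (-b +/- i sqrt(-D)) / (2a) = -0.6074 +/- 1.0548i.
For a conjugate pair |z|^2 = z * conj(z) = (product of roots) = c/a = 1/(0.675) = 1.481481, so |z| = sqrt(1.481481) = 1.2172 for both roots.
Moduli of all roots: 1.2172, 1.2172.
All moduli strictly greater than 1? Yes.
Verdict: Stationary.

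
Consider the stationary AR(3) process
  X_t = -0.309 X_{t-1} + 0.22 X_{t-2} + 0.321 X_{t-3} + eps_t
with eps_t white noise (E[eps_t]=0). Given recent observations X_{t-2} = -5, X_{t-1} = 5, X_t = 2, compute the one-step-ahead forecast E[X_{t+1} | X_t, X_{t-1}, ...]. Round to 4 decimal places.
E[X_{t+1} \mid \mathcal F_t] = -1.1230

For an AR(p) model X_t = c + sum_i phi_i X_{t-i} + eps_t, the
one-step-ahead conditional mean is
  E[X_{t+1} | X_t, ...] = c + sum_i phi_i X_{t+1-i}.
Substitute known values:
  E[X_{t+1} | ...] = (-0.309) * (2) + (0.22) * (5) + (0.321) * (-5)
                   = -1.1230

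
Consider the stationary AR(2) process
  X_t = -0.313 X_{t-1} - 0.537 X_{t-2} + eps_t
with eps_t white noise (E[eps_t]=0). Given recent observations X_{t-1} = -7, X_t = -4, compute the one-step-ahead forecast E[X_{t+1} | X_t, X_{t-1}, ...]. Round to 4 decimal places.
E[X_{t+1} \mid \mathcal F_t] = 5.0110

For an AR(p) model X_t = c + sum_i phi_i X_{t-i} + eps_t, the
one-step-ahead conditional mean is
  E[X_{t+1} | X_t, ...] = c + sum_i phi_i X_{t+1-i}.
Substitute known values:
  E[X_{t+1} | ...] = (-0.313) * (-4) + (-0.537) * (-7)
                   = 5.0110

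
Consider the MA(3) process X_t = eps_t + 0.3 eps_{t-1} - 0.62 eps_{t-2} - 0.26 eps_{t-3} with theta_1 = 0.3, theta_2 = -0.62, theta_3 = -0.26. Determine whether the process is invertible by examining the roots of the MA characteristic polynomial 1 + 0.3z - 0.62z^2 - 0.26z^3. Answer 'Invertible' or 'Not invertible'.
\text{Invertible}

The MA(q) characteristic polynomial is P(z) = 1 + 0.3z - 0.62z^2 - 0.26z^3.
Invertibility requires all roots to lie outside the unit circle, i.e. |z| > 1 for every root.
Degree 3: look for a simple real root z0 first, then factor out (1 - z/z0) and solve the remaining quadratic.
Testing z0 = -2: P(-2) = 1 + (0.3)(-2) + (-0.62)(-2)^2 + (-0.26)(-2)^3
  = 1 + (-0.6) + (-2.48) + (2.08) = 0.  So z_0 = -2 is a root, |z_0| = 2.
Divide out the factor (1 + 0.5 z) = (1 - z/z0) (since 1/z0 = -0.5):
  P(z) = (1 + 0.5 z)(1 + (-0.2) z + (-0.52) z^2)
  [check: z-coef -0.2 - (-0.5) = 0.3; z^2-coef -0.52 - (-0.5)(-0.2) = -0.62; z^3-coef -(-0.5)(-0.52) = -0.26.]
Remaining roots from the quadratic factor 1 + (-0.2) z + (-0.52) z^2:
  Set 1 + (-0.2) z + (-0.52) z^2 = 0, i.e. a z^2 + b z + c = 0 with a = -0.52, b = -0.2, c = 1.
  Discriminant D = b^2 - 4ac = (-0.2)^2 - 4*(-0.52)*1 = 0.04 - (-2.08) = 2.12.
  D >= 0, so the roots are real: z = (-b +/- sqrt(D)) / (2a) = (0.2 +/- 1.456022) / (-1.04).
    z_1 = (0.2 + 1.456022) / (-1.04) = -1.5923,   |z_1| = 1.5923.
    z_2 = (0.2 - 1.456022) / (-1.04) = 1.2077,   |z_2| = 1.2077.
Moduli of all roots: 2.0000, 1.5923, 1.2077.
All moduli strictly greater than 1? Yes.
Verdict: Invertible.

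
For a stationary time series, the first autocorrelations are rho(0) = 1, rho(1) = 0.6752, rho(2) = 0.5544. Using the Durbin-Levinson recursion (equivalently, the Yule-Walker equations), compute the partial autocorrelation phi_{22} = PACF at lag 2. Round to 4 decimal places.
\phi_{22} = 0.1810

The PACF at lag k is phi_{kk}, the last component of the solution
to the Yule-Walker system G_k phi = r_k where
  (G_k)_{ij} = rho(|i - j|), (r_k)_i = rho(i), i,j = 1..k.
Equivalently, Durbin-Levinson gives phi_{kk} iteratively:
  phi_{11} = rho(1)
  phi_{kk} = [rho(k) - sum_{j=1..k-1} phi_{k-1,j} rho(k-j)]
            / [1 - sum_{j=1..k-1} phi_{k-1,j} rho(j)],
  phi_{k,j} = phi_{k-1,j} - phi_{kk} phi_{k-1,k-j},  j = 1..k-1.
Step k = 1:
  phi_11 = rho(1) = 0.6752.
Step k = 2:
  phi_22 = [rho(2) - phi_11 rho(1)] / [1 - phi_11 rho(1)] = [0.5544 - (0.6752)(0.6752)] / [1 - (0.6752)(0.6752)]
         = 0.09850496 / 0.54410496 = 0.181.
Therefore phi_{22} = 0.1810.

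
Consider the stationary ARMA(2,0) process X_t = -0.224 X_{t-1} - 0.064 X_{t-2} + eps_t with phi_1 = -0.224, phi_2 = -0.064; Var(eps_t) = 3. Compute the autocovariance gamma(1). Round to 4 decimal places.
\gamma(1) = -0.6636

Multiply the model equation by X_{t-k} and take expectations. With theta_0 = psi_0 = 1 and psi_j the MA(infinity) weights, this gives
  gamma(k) - sum_i phi_i gamma(k-i) = c_k,
  c_k = sigma^2 * sum_{j=k..q} theta_j psi_{j-k}   (c_k = 0 for k > q),
using gamma(-m) = gamma(m).
Pure AR (q = 0): c_0 = sigma^2 = 3, c_k = 0 for k >= 1.
Equations for k = 0, 1, 2 (AR order 2, c_2 = 0):
  (E0) gamma(0) = phi_1 gamma(1) + phi_2 gamma(2) + c_0
  (E1) gamma(1) = phi_1 gamma(0) + phi_2 gamma(1) + c_1
  (E2) gamma(2) = phi_1 gamma(1) + phi_2 gamma(0)
From (E1): gamma(1) = A gamma(0) + B with
  A = phi_1 / (1 - phi_2) = -0.224 / 1.064 = -0.210526,   B = c_1 / (1 - phi_2) = 0 / 1.064 = 0.
Insert (E2) into (E0): gamma(0) (1 - phi_2^2) = phi_1 (1 + phi_2) gamma(1) + c_0.
  phi_1 (1 + phi_2) = (-0.224)(0.936) = -0.209664,   1 - phi_2^2 = 0.995904.
Replace gamma(1) by A gamma(0) + B and collect gamma(0):
  gamma(0) [0.995904 - (-0.209664)(-0.210526)] = c_0 = 3
  gamma(0) * 0.951764 = 3
  gamma(0) = 3 / 0.951764 = 3.152041.
  gamma(1) = A gamma(0) = (-0.210526)(3.152041) = -0.663588.
Therefore gamma(1) = -0.6636 (to 4 decimal places).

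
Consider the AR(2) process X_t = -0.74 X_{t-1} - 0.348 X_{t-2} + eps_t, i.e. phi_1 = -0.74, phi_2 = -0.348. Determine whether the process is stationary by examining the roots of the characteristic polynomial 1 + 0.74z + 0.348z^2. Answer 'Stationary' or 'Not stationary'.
\text{Stationary}

The AR(p) characteristic polynomial is P(z) = 1 + 0.74z + 0.348z^2.
Stationarity requires all roots to lie outside the unit circle, i.e. |z| > 1 for every root.
Set 1 + (0.74) z + (0.348) z^2 = 0, i.e. a z^2 + b z + c = 0 with a = 0.348, b = 0.74, c = 1.
Discriminant D = b^2 - 4ac = (0.74)^2 - 4*(0.348)*1 = 0.5476 - (1.392) = -0.8444.
D < 0, so the roots are the complex-conjugate pair z = (-b +/- i sqrt(-D)) / (2a) = -1.0632 +/- 1.3203i.
For a conjugate pair |z|^2 = z * conj(z) = (product of roots) = c/a = 1/(0.348) = 2.873563, so |z| = sqrt(2.873563) = 1.6952 for both roots.
Moduli of all roots: 1.6952, 1.6952.
All moduli strictly greater than 1? Yes.
Verdict: Stationary.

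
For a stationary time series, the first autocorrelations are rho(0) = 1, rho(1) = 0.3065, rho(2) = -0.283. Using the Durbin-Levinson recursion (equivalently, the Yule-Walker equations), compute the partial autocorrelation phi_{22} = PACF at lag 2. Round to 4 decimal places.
\phi_{22} = -0.4160

The PACF at lag k is phi_{kk}, the last component of the solution
to the Yule-Walker system G_k phi = r_k where
  (G_k)_{ij} = rho(|i - j|), (r_k)_i = rho(i), i,j = 1..k.
Equivalently, Durbin-Levinson gives phi_{kk} iteratively:
  phi_{11} = rho(1)
  phi_{kk} = [rho(k) - sum_{j=1..k-1} phi_{k-1,j} rho(k-j)]
            / [1 - sum_{j=1..k-1} phi_{k-1,j} rho(j)],
  phi_{k,j} = phi_{k-1,j} - phi_{kk} phi_{k-1,k-j},  j = 1..k-1.
Step k = 1:
  phi_11 = rho(1) = 0.3065.
Step k = 2:
  phi_22 = [rho(2) - phi_11 rho(1)] / [1 - phi_11 rho(1)] = [-0.283 - (0.3065)(0.3065)] / [1 - (0.3065)(0.3065)]
         = -0.37694225 / 0.90605775 = -0.416.
Therefore phi_{22} = -0.4160.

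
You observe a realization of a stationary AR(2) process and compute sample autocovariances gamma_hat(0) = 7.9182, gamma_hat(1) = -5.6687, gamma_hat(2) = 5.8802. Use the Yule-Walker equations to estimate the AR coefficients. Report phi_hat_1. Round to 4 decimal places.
\hat\phi_{1} = -0.3780

The Yule-Walker equations for an AR(p) process read, in matrix form,
  Gamma_p phi = r_p,   with   (Gamma_p)_{ij} = gamma(|i - j|),
                       (r_p)_i = gamma(i),   i,j = 1..p.
Substitute the sample gammas (Toeplitz matrix and right-hand side of size 2):
  Gamma_p = [[7.9182, -5.6687], [-5.6687, 7.9182]]
  r_p     = [-5.6687, 5.8802]
Written out:
  7.9182 phi_1 - 5.6687 phi_2 = -5.6687
  -5.6687 phi_1 + 7.9182 phi_2 = 5.8802
Solve by Cramer's rule:
  det = gamma(0)^2 - gamma(1)^2 = (7.9182)^2 - (-5.6687)^2 = 62.69789124 - 32.13415969 = 30.56373155
  phi_hat_1 = [gamma(1) gamma(0) - gamma(1) gamma(2)] / det = [(-5.6687)(7.9182) - (-5.6687)(5.8802)] / 30.56373155 = -11.5528106 / 30.56373155 = -0.378
  phi_hat_2 = [gamma(0) gamma(2) - gamma(1)^2] / det = [(7.9182)(5.8802) - (-5.6687)^2] / 30.56373155 = 14.42643995 / 30.56373155 = 0.472
So phi_hat = [-0.3780, 0.4720].
Therefore phi_hat_1 = -0.3780.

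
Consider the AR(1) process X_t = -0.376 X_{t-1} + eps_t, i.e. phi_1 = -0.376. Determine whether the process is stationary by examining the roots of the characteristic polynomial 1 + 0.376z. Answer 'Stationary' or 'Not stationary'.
\text{Stationary}

The AR(p) characteristic polynomial is P(z) = 1 + 0.376z.
Stationarity requires all roots to lie outside the unit circle, i.e. |z| > 1 for every root.
This is linear in z: 1 + (0.376) z = 0  =>  z = -1/(0.376) = -2.659574,  |z| = 2.659574.
Moduli of all roots: 2.6596.
All moduli strictly greater than 1? Yes.
Verdict: Stationary.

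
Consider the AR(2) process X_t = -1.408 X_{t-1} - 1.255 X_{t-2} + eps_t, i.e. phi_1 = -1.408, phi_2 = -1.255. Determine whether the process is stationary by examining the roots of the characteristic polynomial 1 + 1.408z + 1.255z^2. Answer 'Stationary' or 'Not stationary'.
\text{Not stationary}

The AR(p) characteristic polynomial is P(z) = 1 + 1.408z + 1.255z^2.
Stationarity requires all roots to lie outside the unit circle, i.e. |z| > 1 for every root.
Set 1 + (1.408) z + (1.255) z^2 = 0, i.e. a z^2 + b z + c = 0 with a = 1.255, b = 1.408, c = 1.
Discriminant D = b^2 - 4ac = (1.408)^2 - 4*(1.255)*1 = 1.982464 - (5.02) = -3.037536.
D < 0, so the roots are the complex-conjugate pair z = (-b +/- i sqrt(-D)) / (2a) = -0.561 +/- 0.6944i.
For a conjugate pair |z|^2 = z * conj(z) = (product of roots) = c/a = 1/(1.255) = 0.796813, so |z| = sqrt(0.796813) = 0.8926 for both roots.
Moduli of all roots: 0.8926, 0.8926.
All moduli strictly greater than 1? No.
Verdict: Not stationary.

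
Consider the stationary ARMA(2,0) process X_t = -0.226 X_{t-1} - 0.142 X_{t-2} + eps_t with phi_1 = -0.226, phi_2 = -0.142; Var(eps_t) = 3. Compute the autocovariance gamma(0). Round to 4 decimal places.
\gamma(0) = 3.1865

Multiply the model equation by X_{t-k} and take expectations. With theta_0 = psi_0 = 1 and psi_j the MA(infinity) weights, this gives
  gamma(k) - sum_i phi_i gamma(k-i) = c_k,
  c_k = sigma^2 * sum_{j=k..q} theta_j psi_{j-k}   (c_k = 0 for k > q),
using gamma(-m) = gamma(m).
Pure AR (q = 0): c_0 = sigma^2 = 3, c_k = 0 for k >= 1.
Equations for k = 0, 1, 2 (AR order 2, c_2 = 0):
  (E0) gamma(0) = phi_1 gamma(1) + phi_2 gamma(2) + c_0
  (E1) gamma(1) = phi_1 gamma(0) + phi_2 gamma(1) + c_1
  (E2) gamma(2) = phi_1 gamma(1) + phi_2 gamma(0)
From (E1): gamma(1) = A gamma(0) + B with
  A = phi_1 / (1 - phi_2) = -0.226 / 1.142 = -0.197898,   B = c_1 / (1 - phi_2) = 0 / 1.142 = 0.
Insert (E2) into (E0): gamma(0) (1 - phi_2^2) = phi_1 (1 + phi_2) gamma(1) + c_0.
  phi_1 (1 + phi_2) = (-0.226)(0.858) = -0.193908,   1 - phi_2^2 = 0.979836.
Replace gamma(1) by A gamma(0) + B and collect gamma(0):
  gamma(0) [0.979836 - (-0.193908)(-0.197898)] = c_0 = 3
  gamma(0) * 0.941462 = 3
  gamma(0) = 3 / 0.941462 = 3.186534.
Therefore gamma(0) = 3.1865 (to 4 decimal places).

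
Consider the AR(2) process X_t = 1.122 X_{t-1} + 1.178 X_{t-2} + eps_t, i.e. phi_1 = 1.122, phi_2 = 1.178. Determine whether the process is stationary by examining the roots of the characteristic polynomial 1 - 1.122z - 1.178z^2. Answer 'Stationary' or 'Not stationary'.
\text{Not stationary}

The AR(p) characteristic polynomial is P(z) = 1 - 1.122z - 1.178z^2.
Stationarity requires all roots to lie outside the unit circle, i.e. |z| > 1 for every root.
Set 1 + (-1.122) z + (-1.178) z^2 = 0, i.e. a z^2 + b z + c = 0 with a = -1.178, b = -1.122, c = 1.
Discriminant D = b^2 - 4ac = (-1.122)^2 - 4*(-1.178)*1 = 1.258884 - (-4.712) = 5.970884.
D >= 0, so the roots are real: z = (-b +/- sqrt(D)) / (2a) = (1.122 +/- 2.443539) / (-2.356).
  z_1 = (1.122 + 2.443539) / (-2.356) = -1.5134,   |z_1| = 1.5134.
  z_2 = (1.122 - 2.443539) / (-2.356) = 0.5609,   |z_2| = 0.5609.
Moduli of all roots: 1.5134, 0.5609.
All moduli strictly greater than 1? No.
Verdict: Not stationary.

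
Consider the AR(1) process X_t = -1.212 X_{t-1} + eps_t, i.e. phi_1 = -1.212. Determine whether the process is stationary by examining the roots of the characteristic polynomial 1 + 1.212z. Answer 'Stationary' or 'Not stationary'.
\text{Not stationary}

The AR(p) characteristic polynomial is P(z) = 1 + 1.212z.
Stationarity requires all roots to lie outside the unit circle, i.e. |z| > 1 for every root.
This is linear in z: 1 + (1.212) z = 0  =>  z = -1/(1.212) = -0.825083,  |z| = 0.825083.
Moduli of all roots: 0.8251.
All moduli strictly greater than 1? No.
Verdict: Not stationary.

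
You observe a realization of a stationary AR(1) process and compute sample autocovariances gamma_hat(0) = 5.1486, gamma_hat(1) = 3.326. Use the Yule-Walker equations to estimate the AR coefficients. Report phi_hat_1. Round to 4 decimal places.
\hat\phi_{1} = 0.6460

The Yule-Walker equations for an AR(p) process read, in matrix form,
  Gamma_p phi = r_p,   with   (Gamma_p)_{ij} = gamma(|i - j|),
                       (r_p)_i = gamma(i),   i,j = 1..p.
Substitute the sample gammas (Toeplitz matrix and right-hand side of size 1):
  Gamma_p = [[5.1486]]
  r_p     = [3.326]
With p = 1 this is the single equation gamma(0) phi_1 = gamma(1):
  phi_hat_1 = gamma(1) / gamma(0) = 3.326 / 5.1486 = 0.6460.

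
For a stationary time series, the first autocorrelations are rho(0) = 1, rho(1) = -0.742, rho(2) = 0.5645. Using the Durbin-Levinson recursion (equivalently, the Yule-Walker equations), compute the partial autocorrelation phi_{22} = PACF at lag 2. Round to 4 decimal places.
\phi_{22} = 0.0310

The PACF at lag k is phi_{kk}, the last component of the solution
to the Yule-Walker system G_k phi = r_k where
  (G_k)_{ij} = rho(|i - j|), (r_k)_i = rho(i), i,j = 1..k.
Equivalently, Durbin-Levinson gives phi_{kk} iteratively:
  phi_{11} = rho(1)
  phi_{kk} = [rho(k) - sum_{j=1..k-1} phi_{k-1,j} rho(k-j)]
            / [1 - sum_{j=1..k-1} phi_{k-1,j} rho(j)],
  phi_{k,j} = phi_{k-1,j} - phi_{kk} phi_{k-1,k-j},  j = 1..k-1.
Step k = 1:
  phi_11 = rho(1) = -0.742.
Step k = 2:
  phi_22 = [rho(2) - phi_11 rho(1)] / [1 - phi_11 rho(1)] = [0.5645 - (-0.742)(-0.742)] / [1 - (-0.742)(-0.742)]
         = 0.013936 / 0.449436 = 0.031.
Therefore phi_{22} = 0.0310.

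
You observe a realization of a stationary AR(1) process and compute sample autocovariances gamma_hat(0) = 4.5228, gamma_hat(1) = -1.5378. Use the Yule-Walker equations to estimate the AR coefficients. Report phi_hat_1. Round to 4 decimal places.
\hat\phi_{1} = -0.3400

The Yule-Walker equations for an AR(p) process read, in matrix form,
  Gamma_p phi = r_p,   with   (Gamma_p)_{ij} = gamma(|i - j|),
                       (r_p)_i = gamma(i),   i,j = 1..p.
Substitute the sample gammas (Toeplitz matrix and right-hand side of size 1):
  Gamma_p = [[4.5228]]
  r_p     = [-1.5378]
With p = 1 this is the single equation gamma(0) phi_1 = gamma(1):
  phi_hat_1 = gamma(1) / gamma(0) = -1.5378 / 4.5228 = -0.3400.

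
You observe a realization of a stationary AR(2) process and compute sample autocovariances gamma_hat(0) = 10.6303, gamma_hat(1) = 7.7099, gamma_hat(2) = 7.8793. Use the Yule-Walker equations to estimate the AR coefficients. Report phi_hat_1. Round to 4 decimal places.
\hat\phi_{1} = 0.3960

The Yule-Walker equations for an AR(p) process read, in matrix form,
  Gamma_p phi = r_p,   with   (Gamma_p)_{ij} = gamma(|i - j|),
                       (r_p)_i = gamma(i),   i,j = 1..p.
Substitute the sample gammas (Toeplitz matrix and right-hand side of size 2):
  Gamma_p = [[10.6303, 7.7099], [7.7099, 10.6303]]
  r_p     = [7.7099, 7.8793]
Written out:
  10.6303 phi_1 + 7.7099 phi_2 = 7.7099
  7.7099 phi_1 + 10.6303 phi_2 = 7.8793
Solve by Cramer's rule:
  det = gamma(0)^2 - gamma(1)^2 = (10.6303)^2 - (7.7099)^2 = 113.00327809 - 59.44255801 = 53.56072008
  phi_hat_1 = [gamma(1) gamma(0) - gamma(1) gamma(2)] / det = [(7.7099)(10.6303) - (7.7099)(7.8793)] / 53.56072008 = 21.2099349 / 53.56072008 = 0.396
  phi_hat_2 = [gamma(0) gamma(2) - gamma(1)^2] / det = [(10.6303)(7.8793) - (7.7099)^2] / 53.56072008 = 24.31676478 / 53.56072008 = 0.454
So phi_hat = [0.3960, 0.4540].
Therefore phi_hat_1 = 0.3960.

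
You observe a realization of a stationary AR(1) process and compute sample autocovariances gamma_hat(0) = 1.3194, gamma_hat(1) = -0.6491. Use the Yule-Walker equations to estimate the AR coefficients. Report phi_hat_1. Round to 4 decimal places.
\hat\phi_{1} = -0.4920

The Yule-Walker equations for an AR(p) process read, in matrix form,
  Gamma_p phi = r_p,   with   (Gamma_p)_{ij} = gamma(|i - j|),
                       (r_p)_i = gamma(i),   i,j = 1..p.
Substitute the sample gammas (Toeplitz matrix and right-hand side of size 1):
  Gamma_p = [[1.3194]]
  r_p     = [-0.6491]
With p = 1 this is the single equation gamma(0) phi_1 = gamma(1):
  phi_hat_1 = gamma(1) / gamma(0) = -0.6491 / 1.3194 = -0.4920.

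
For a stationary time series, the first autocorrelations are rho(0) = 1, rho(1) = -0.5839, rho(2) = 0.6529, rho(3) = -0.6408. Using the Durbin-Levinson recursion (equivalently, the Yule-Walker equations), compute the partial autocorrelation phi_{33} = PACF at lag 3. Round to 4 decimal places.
\phi_{33} = -0.3200

The PACF at lag k is phi_{kk}, the last component of the solution
to the Yule-Walker system G_k phi = r_k where
  (G_k)_{ij} = rho(|i - j|), (r_k)_i = rho(i), i,j = 1..k.
Equivalently, Durbin-Levinson gives phi_{kk} iteratively:
  phi_{11} = rho(1)
  phi_{kk} = [rho(k) - sum_{j=1..k-1} phi_{k-1,j} rho(k-j)]
            / [1 - sum_{j=1..k-1} phi_{k-1,j} rho(j)],
  phi_{k,j} = phi_{k-1,j} - phi_{kk} phi_{k-1,k-j},  j = 1..k-1.
Step k = 1:
  phi_11 = rho(1) = -0.5839.
Step k = 2:
  phi_22 = [rho(2) - phi_11 rho(1)] / [1 - phi_11 rho(1)] = [0.6529 - (-0.5839)(-0.5839)] / [1 - (-0.5839)(-0.5839)]
         = 0.31196079 / 0.65906079 = 0.473341.
  Update: phi_21 = phi_11 - phi_22 phi_11 = -0.5839 - (0.473341)(-0.5839) = -0.307516.
Step k = 3:
  phi_33 = [rho(3) - phi_21 rho(2) - phi_22 rho(1)] / [1 - phi_21 rho(1) - phi_22 rho(2)]
    numerator   = -0.6408 - (-0.307516)(0.6529) - (0.473341)(-0.5839) = -0.16363878
    denominator = 1 - (-0.307516)(-0.5839) - (0.473341)(0.6529) = 0.51139682
  phi_33 = -0.16363878 / 0.51139682 = -0.32.
Therefore phi_{33} = -0.3200.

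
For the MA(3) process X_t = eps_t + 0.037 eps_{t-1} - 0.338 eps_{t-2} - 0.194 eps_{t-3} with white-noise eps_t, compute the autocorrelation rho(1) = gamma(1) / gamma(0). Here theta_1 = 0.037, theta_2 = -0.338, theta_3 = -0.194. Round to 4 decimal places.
\rho(1) = 0.0781

For an MA(q) process with theta_0 = 1, the autocovariance is
  gamma(k) = sigma^2 * sum_{i=0..q-k} theta_i * theta_{i+k},
and rho(k) = gamma(k) / gamma(0). Sigma^2 cancels.
  numerator   = (1)*(0.037) + (0.037)*(-0.338) + (-0.338)*(-0.194) = 0.090066.
  denominator = (1)^2 + (0.037)^2 + (-0.338)^2 + (-0.194)^2 = 1.153249.
  rho(1) = 0.090066 / 1.153249 = 0.0781.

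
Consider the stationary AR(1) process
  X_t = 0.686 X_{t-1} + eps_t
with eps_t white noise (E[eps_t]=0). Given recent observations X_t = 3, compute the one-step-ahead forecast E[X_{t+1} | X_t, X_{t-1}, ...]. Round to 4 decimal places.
E[X_{t+1} \mid \mathcal F_t] = 2.0580

For an AR(p) model X_t = c + sum_i phi_i X_{t-i} + eps_t, the
one-step-ahead conditional mean is
  E[X_{t+1} | X_t, ...] = c + sum_i phi_i X_{t+1-i}.
Substitute known values:
  E[X_{t+1} | ...] = (0.686) * (3)
                   = 2.0580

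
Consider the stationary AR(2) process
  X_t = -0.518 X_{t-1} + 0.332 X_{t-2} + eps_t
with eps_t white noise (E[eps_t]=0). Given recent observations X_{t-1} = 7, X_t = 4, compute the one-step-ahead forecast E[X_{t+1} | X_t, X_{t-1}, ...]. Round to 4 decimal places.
E[X_{t+1} \mid \mathcal F_t] = 0.2520

For an AR(p) model X_t = c + sum_i phi_i X_{t-i} + eps_t, the
one-step-ahead conditional mean is
  E[X_{t+1} | X_t, ...] = c + sum_i phi_i X_{t+1-i}.
Substitute known values:
  E[X_{t+1} | ...] = (-0.518) * (4) + (0.332) * (7)
                   = 0.2520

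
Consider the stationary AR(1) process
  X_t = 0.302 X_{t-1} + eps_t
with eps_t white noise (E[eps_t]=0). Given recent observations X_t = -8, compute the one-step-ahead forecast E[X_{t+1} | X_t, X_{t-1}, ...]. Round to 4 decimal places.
E[X_{t+1} \mid \mathcal F_t] = -2.4160

For an AR(p) model X_t = c + sum_i phi_i X_{t-i} + eps_t, the
one-step-ahead conditional mean is
  E[X_{t+1} | X_t, ...] = c + sum_i phi_i X_{t+1-i}.
Substitute known values:
  E[X_{t+1} | ...] = (0.302) * (-8)
                   = -2.4160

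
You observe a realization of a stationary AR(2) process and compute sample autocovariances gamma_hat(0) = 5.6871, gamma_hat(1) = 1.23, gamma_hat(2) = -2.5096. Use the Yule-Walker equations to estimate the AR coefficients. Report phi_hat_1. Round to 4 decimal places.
\hat\phi_{1} = 0.3270

The Yule-Walker equations for an AR(p) process read, in matrix form,
  Gamma_p phi = r_p,   with   (Gamma_p)_{ij} = gamma(|i - j|),
                       (r_p)_i = gamma(i),   i,j = 1..p.
Substitute the sample gammas (Toeplitz matrix and right-hand side of size 2):
  Gamma_p = [[5.6871, 1.23], [1.23, 5.6871]]
  r_p     = [1.23, -2.5096]
Written out:
  5.6871 phi_1 + 1.23 phi_2 = 1.23
  1.23 phi_1 + 5.6871 phi_2 = -2.5096
Solve by Cramer's rule:
  det = gamma(0)^2 - gamma(1)^2 = (5.6871)^2 - (1.23)^2 = 32.34310641 - 1.5129 = 30.83020641
  phi_hat_1 = [gamma(1) gamma(0) - gamma(1) gamma(2)] / det = [(1.23)(5.6871) - (1.23)(-2.5096)] / 30.83020641 = 10.081941 / 30.83020641 = 0.327
  phi_hat_2 = [gamma(0) gamma(2) - gamma(1)^2] / det = [(5.6871)(-2.5096) - (1.23)^2] / 30.83020641 = -15.78524616 / 30.83020641 = -0.512
So phi_hat = [0.3270, -0.5120].
Therefore phi_hat_1 = 0.3270.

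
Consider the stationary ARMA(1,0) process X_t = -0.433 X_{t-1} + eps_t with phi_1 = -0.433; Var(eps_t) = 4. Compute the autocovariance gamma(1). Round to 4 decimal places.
\gamma(1) = -2.1317

Multiply the model equation by X_{t-k} and take expectations. With theta_0 = psi_0 = 1 and psi_j the MA(infinity) weights, this gives
  gamma(k) - sum_i phi_i gamma(k-i) = c_k,
  c_k = sigma^2 * sum_{j=k..q} theta_j psi_{j-k}   (c_k = 0 for k > q),
using gamma(-m) = gamma(m).
Pure AR (q = 0): c_0 = sigma^2 = 4, c_k = 0 for k >= 1.
Equations for k = 0 and k = 1 (AR order 1):
  gamma(0) = phi_1 gamma(1) + c_0
  gamma(1) = phi_1 gamma(0) + c_1
Substituting the second into the first: gamma(0) (1 - phi_1^2) = c_0 + phi_1 c_1, so
  gamma(0) = c_0 / (1 - phi_1^2) = 4 / (1 - (-0.433)^2) = 4 / 0.812511 = 4.92301.
  gamma(1) = phi_1 gamma(0) = (-0.433)(4.92301) = -2.131663.
Therefore gamma(1) = -2.1317 (to 4 decimal places).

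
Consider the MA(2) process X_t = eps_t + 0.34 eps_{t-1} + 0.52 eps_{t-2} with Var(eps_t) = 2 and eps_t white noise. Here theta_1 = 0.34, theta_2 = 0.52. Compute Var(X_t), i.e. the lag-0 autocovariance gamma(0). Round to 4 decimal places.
\gamma(0) = 2.7720

For an MA(q) process X_t = eps_t + sum_i theta_i eps_{t-i} with
Var(eps_t) = sigma^2, the variance is
  gamma(0) = sigma^2 * (1 + sum_i theta_i^2).
  sum_i theta_i^2 = (0.34)^2 + (0.52)^2 = 0.1156 + 0.2704 = 0.386.
  gamma(0) = 2 * (1 + 0.386) = 2 * 1.386 = 2.772, which rounds to 2.7720.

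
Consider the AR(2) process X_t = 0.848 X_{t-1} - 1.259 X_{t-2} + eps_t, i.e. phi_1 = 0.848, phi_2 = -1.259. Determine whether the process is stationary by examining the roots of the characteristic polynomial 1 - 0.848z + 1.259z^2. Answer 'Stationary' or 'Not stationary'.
\text{Not stationary}

The AR(p) characteristic polynomial is P(z) = 1 - 0.848z + 1.259z^2.
Stationarity requires all roots to lie outside the unit circle, i.e. |z| > 1 for every root.
Set 1 + (-0.848) z + (1.259) z^2 = 0, i.e. a z^2 + b z + c = 0 with a = 1.259, b = -0.848, c = 1.
Discriminant D = b^2 - 4ac = (-0.848)^2 - 4*(1.259)*1 = 0.719104 - (5.036) = -4.316896.
D < 0, so the roots are the complex-conjugate pair z = (-b +/- i sqrt(-D)) / (2a) = 0.3368 +/- 0.8251i.
For a conjugate pair |z|^2 = z * conj(z) = (product of roots) = c/a = 1/(1.259) = 0.794281, so |z| = sqrt(0.794281) = 0.8912 for both roots.
Moduli of all roots: 0.8912, 0.8912.
All moduli strictly greater than 1? No.
Verdict: Not stationary.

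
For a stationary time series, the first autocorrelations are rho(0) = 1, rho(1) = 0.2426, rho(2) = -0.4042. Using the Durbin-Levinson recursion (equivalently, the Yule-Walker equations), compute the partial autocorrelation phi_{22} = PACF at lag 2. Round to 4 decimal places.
\phi_{22} = -0.4920

The PACF at lag k is phi_{kk}, the last component of the solution
to the Yule-Walker system G_k phi = r_k where
  (G_k)_{ij} = rho(|i - j|), (r_k)_i = rho(i), i,j = 1..k.
Equivalently, Durbin-Levinson gives phi_{kk} iteratively:
  phi_{11} = rho(1)
  phi_{kk} = [rho(k) - sum_{j=1..k-1} phi_{k-1,j} rho(k-j)]
            / [1 - sum_{j=1..k-1} phi_{k-1,j} rho(j)],
  phi_{k,j} = phi_{k-1,j} - phi_{kk} phi_{k-1,k-j},  j = 1..k-1.
Step k = 1:
  phi_11 = rho(1) = 0.2426.
Step k = 2:
  phi_22 = [rho(2) - phi_11 rho(1)] / [1 - phi_11 rho(1)] = [-0.4042 - (0.2426)(0.2426)] / [1 - (0.2426)(0.2426)]
         = -0.46305476 / 0.94114524 = -0.492.
Therefore phi_{22} = -0.4920.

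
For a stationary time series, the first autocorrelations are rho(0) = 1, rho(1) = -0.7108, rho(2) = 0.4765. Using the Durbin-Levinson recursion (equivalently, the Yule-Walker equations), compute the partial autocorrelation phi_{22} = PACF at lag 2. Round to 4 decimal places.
\phi_{22} = -0.0581

The PACF at lag k is phi_{kk}, the last component of the solution
to the Yule-Walker system G_k phi = r_k where
  (G_k)_{ij} = rho(|i - j|), (r_k)_i = rho(i), i,j = 1..k.
Equivalently, Durbin-Levinson gives phi_{kk} iteratively:
  phi_{11} = rho(1)
  phi_{kk} = [rho(k) - sum_{j=1..k-1} phi_{k-1,j} rho(k-j)]
            / [1 - sum_{j=1..k-1} phi_{k-1,j} rho(j)],
  phi_{k,j} = phi_{k-1,j} - phi_{kk} phi_{k-1,k-j},  j = 1..k-1.
Step k = 1:
  phi_11 = rho(1) = -0.7108.
Step k = 2:
  phi_22 = [rho(2) - phi_11 rho(1)] / [1 - phi_11 rho(1)] = [0.4765 - (-0.7108)(-0.7108)] / [1 - (-0.7108)(-0.7108)]
         = -0.02873664 / 0.49476336 = -0.0581.
Therefore phi_{22} = -0.0581.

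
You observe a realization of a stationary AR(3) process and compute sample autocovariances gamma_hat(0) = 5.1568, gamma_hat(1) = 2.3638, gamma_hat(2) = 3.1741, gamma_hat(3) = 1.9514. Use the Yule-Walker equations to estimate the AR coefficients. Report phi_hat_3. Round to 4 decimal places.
\hat\phi_{3} = 0.0100

The Yule-Walker equations for an AR(p) process read, in matrix form,
  Gamma_p phi = r_p,   with   (Gamma_p)_{ij} = gamma(|i - j|),
                       (r_p)_i = gamma(i),   i,j = 1..p.
Substitute the sample gammas (Toeplitz matrix and right-hand side of size 3):
  Gamma_p = [[5.1568, 2.3638, 3.1741], [2.3638, 5.1568, 2.3638], [3.1741, 2.3638, 5.1568]]
  r_p     = [2.3638, 3.1741, 1.9514]
Written out (R1..R3):
  (R1) 5.1568 phi_1 + 2.3638 phi_2 + 3.1741 phi_3 = 2.3638
  (R2) 2.3638 phi_1 + 5.1568 phi_2 + 2.3638 phi_3 = 3.1741
  (R3) 3.1741 phi_1 + 2.3638 phi_2 + 5.1568 phi_3 = 1.9514
Gaussian elimination:
  R2 <- R2 - (2.3638/5.1568) R1 = R2 - (0.458385) R1:  4.073269 phi_2 + 0.90884 phi_3 = 2.090569
  R3 <- R3 - (3.1741/5.1568) R1 = R3 - (0.615517) R1:  0.90884 phi_2 + 3.203086 phi_3 = 0.49644
  R3 <- R3 - (0.90884/4.073269) R2 = R3 - (0.223123) R2:  3.000303 phi_3 = 0.029986
Back-substitution:
  phi_hat_3 = 0.029986 / 3.000303 = 0.009994
  phi_hat_2 = (2.090569 - (0.90884)(0.009994)) / 4.073269 = 0.511011
  phi_hat_1 = (2.3638 - (2.3638)(0.511011) - (3.1741)(0.009994)) / 5.1568 = 0.217993
So phi_hat = [0.2180, 0.5110, 0.0100].
Therefore phi_hat_3 = 0.0100.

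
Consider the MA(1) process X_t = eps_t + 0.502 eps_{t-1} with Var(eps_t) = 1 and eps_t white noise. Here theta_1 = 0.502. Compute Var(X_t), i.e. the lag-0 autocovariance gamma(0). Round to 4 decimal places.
\gamma(0) = 1.2520

For an MA(q) process X_t = eps_t + sum_i theta_i eps_{t-i} with
Var(eps_t) = sigma^2, the variance is
  gamma(0) = sigma^2 * (1 + sum_i theta_i^2).
  sum_i theta_i^2 = (0.502)^2 = 0.252004.
  gamma(0) = 1 * (1 + 0.252004) = 1 * 1.252004 = 1.252004, which rounds to 1.2520.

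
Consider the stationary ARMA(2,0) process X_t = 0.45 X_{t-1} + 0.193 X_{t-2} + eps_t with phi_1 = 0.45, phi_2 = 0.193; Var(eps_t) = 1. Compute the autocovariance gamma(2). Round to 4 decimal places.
\gamma(2) = 0.6692

Multiply the model equation by X_{t-k} and take expectations. With theta_0 = psi_0 = 1 and psi_j the MA(infinity) weights, this gives
  gamma(k) - sum_i phi_i gamma(k-i) = c_k,
  c_k = sigma^2 * sum_{j=k..q} theta_j psi_{j-k}   (c_k = 0 for k > q),
using gamma(-m) = gamma(m).
Pure AR (q = 0): c_0 = sigma^2 = 1, c_k = 0 for k >= 1.
Equations for k = 0, 1, 2 (AR order 2, c_2 = 0):
  (E0) gamma(0) = phi_1 gamma(1) + phi_2 gamma(2) + c_0
  (E1) gamma(1) = phi_1 gamma(0) + phi_2 gamma(1) + c_1
  (E2) gamma(2) = phi_1 gamma(1) + phi_2 gamma(0)
From (E1): gamma(1) = A gamma(0) + B with
  A = phi_1 / (1 - phi_2) = 0.45 / 0.807 = 0.557621,   B = c_1 / (1 - phi_2) = 0 / 0.807 = 0.
Insert (E2) into (E0): gamma(0) (1 - phi_2^2) = phi_1 (1 + phi_2) gamma(1) + c_0.
  phi_1 (1 + phi_2) = (0.45)(1.193) = 0.53685,   1 - phi_2^2 = 0.962751.
Replace gamma(1) by A gamma(0) + B and collect gamma(0):
  gamma(0) [0.962751 - (0.53685)(0.557621)] = c_0 = 1
  gamma(0) * 0.663392 = 1
  gamma(0) = 1 / 0.663392 = 1.507404.
  gamma(1) = A gamma(0) = (0.557621)(1.507404) = 0.84056.
  gamma(2) = phi_1 gamma(1) + phi_2 gamma(0) = (0.45)(0.84056) + (0.193)(1.507404) = 0.669181.
Therefore gamma(2) = 0.6692 (to 4 decimal places).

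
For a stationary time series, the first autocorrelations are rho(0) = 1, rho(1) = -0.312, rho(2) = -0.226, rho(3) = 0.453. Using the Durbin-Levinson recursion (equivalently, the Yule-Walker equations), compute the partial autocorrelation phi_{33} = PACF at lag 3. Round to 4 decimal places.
\phi_{33} = 0.3120

The PACF at lag k is phi_{kk}, the last component of the solution
to the Yule-Walker system G_k phi = r_k where
  (G_k)_{ij} = rho(|i - j|), (r_k)_i = rho(i), i,j = 1..k.
Equivalently, Durbin-Levinson gives phi_{kk} iteratively:
  phi_{11} = rho(1)
  phi_{kk} = [rho(k) - sum_{j=1..k-1} phi_{k-1,j} rho(k-j)]
            / [1 - sum_{j=1..k-1} phi_{k-1,j} rho(j)],
  phi_{k,j} = phi_{k-1,j} - phi_{kk} phi_{k-1,k-j},  j = 1..k-1.
Step k = 1:
  phi_11 = rho(1) = -0.312.
Step k = 2:
  phi_22 = [rho(2) - phi_11 rho(1)] / [1 - phi_11 rho(1)] = [-0.226 - (-0.312)(-0.312)] / [1 - (-0.312)(-0.312)]
         = -0.323344 / 0.902656 = -0.358214.
  Update: phi_21 = phi_11 - phi_22 phi_11 = -0.312 - (-0.358214)(-0.312) = -0.423763.
Step k = 3:
  phi_33 = [rho(3) - phi_21 rho(2) - phi_22 rho(1)] / [1 - phi_21 rho(1) - phi_22 rho(2)]
    numerator   = 0.453 - (-0.423763)(-0.226) - (-0.358214)(-0.312) = 0.24546685
    denominator = 1 - (-0.423763)(-0.312) - (-0.358214)(-0.226) = 0.78682966
  phi_33 = 0.24546685 / 0.78682966 = 0.312.
Therefore phi_{33} = 0.3120.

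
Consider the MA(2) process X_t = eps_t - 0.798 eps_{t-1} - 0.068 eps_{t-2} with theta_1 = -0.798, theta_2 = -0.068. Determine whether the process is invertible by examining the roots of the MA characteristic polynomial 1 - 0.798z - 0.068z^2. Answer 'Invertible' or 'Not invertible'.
\text{Invertible}

The MA(q) characteristic polynomial is P(z) = 1 - 0.798z - 0.068z^2.
Invertibility requires all roots to lie outside the unit circle, i.e. |z| > 1 for every root.
Set 1 + (-0.798) z + (-0.068) z^2 = 0, i.e. a z^2 + b z + c = 0 with a = -0.068, b = -0.798, c = 1.
Discriminant D = b^2 - 4ac = (-0.798)^2 - 4*(-0.068)*1 = 0.636804 - (-0.272) = 0.908804.
D >= 0, so the roots are real: z = (-b +/- sqrt(D)) / (2a) = (0.798 +/- 0.953312) / (-0.136).
  z_1 = (0.798 + 0.953312) / (-0.136) = -12.8773,   |z_1| = 12.8773.
  z_2 = (0.798 - 0.953312) / (-0.136) = 1.142,   |z_2| = 1.142.
Moduli of all roots: 12.8773, 1.1420.
All moduli strictly greater than 1? Yes.
Verdict: Invertible.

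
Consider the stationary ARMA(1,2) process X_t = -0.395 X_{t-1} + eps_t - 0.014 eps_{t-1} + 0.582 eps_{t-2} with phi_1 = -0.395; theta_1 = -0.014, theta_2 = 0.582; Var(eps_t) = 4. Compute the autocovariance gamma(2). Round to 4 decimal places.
\gamma(2) = 3.8636

Multiply the model equation by X_{t-k} and take expectations. With theta_0 = psi_0 = 1 and psi_j the MA(infinity) weights, this gives
  gamma(k) - sum_i phi_i gamma(k-i) = c_k,
  c_k = sigma^2 * sum_{j=k..q} theta_j psi_{j-k}   (c_k = 0 for k > q),
using gamma(-m) = gamma(m).
psi-weights needed (psi_j = theta_j + sum_i phi_i psi_{j-i}):
  psi_1 = theta_1 + phi_1 = -0.014 + (-0.395) = -0.409
  psi_2 = theta_2 + phi_1 psi_1 = 0.582 + (-0.395)(-0.409) = 0.743555
Right-hand sides:
  c_0 = sigma^2 (1 + theta_1 psi_1 + theta_2 psi_2) = 4 * (1 + (-0.014)(-0.409) + (0.582)(0.743555)) = 4 * 1.438475 = 5.7539
  c_1 = sigma^2 (theta_1 + theta_2 psi_1) = 4 * (-0.014 + (0.582)(-0.409)) = -1.008152
  c_2 = sigma^2 theta_2 = 4 * (0.582) = 2.328
Equations for k = 0 and k = 1 (AR order 1):
  gamma(0) = phi_1 gamma(1) + c_0
  gamma(1) = phi_1 gamma(0) + c_1
Substituting the second into the first: gamma(0) (1 - phi_1^2) = c_0 + phi_1 c_1, so
  gamma(0) = (c_0 + phi_1 c_1) / (1 - phi_1^2) = (5.7539 + (-0.395)(-1.008152)) / (1 - (-0.395)^2) = 6.15212 / 0.843975 = 7.289458.
  gamma(1) = phi_1 gamma(0) + c_1 = (-0.395)(7.289458) + (-1.008152) = -3.887488.
For k = 2: gamma(2) = phi_1 gamma(1) + c_2
  = (-0.395)(-3.887488) + (2.328) = 3.863558.
Therefore gamma(2) = 3.8636 (to 4 decimal places).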